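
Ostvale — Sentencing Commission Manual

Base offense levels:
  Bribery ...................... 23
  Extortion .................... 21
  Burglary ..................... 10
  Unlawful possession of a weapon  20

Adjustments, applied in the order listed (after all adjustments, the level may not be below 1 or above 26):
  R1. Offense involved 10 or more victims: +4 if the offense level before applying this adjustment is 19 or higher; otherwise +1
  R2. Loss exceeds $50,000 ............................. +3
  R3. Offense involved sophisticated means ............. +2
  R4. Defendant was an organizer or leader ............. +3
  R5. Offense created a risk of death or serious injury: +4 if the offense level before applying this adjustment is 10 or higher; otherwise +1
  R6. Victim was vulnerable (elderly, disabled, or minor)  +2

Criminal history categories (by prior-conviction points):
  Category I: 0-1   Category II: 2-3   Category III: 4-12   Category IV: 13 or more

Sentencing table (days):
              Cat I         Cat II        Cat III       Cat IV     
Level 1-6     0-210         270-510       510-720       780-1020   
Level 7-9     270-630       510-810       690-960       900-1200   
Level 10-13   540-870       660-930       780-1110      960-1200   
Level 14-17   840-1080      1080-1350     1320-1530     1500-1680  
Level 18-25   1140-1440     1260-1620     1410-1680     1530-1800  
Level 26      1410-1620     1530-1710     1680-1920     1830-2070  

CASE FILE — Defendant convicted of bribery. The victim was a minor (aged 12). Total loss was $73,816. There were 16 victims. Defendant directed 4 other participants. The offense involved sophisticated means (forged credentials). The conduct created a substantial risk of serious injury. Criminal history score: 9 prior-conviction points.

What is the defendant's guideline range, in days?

1680-1920 days

Base offense level for bribery: 23.
R1 applies (level before this adjustment is 23 ≥ 19, so +4): 23 + 4 = 27.
R2 applies: 27 + 3 = 30.
R3 applies: 30 + 2 = 32.
R4 applies: 32 + 3 = 35.
R5 applies (level before this adjustment is 35 ≥ 10, so +4): 35 + 4 = 39.
R6 applies: 39 + 2 = 41.
Level 41 exceeds the maximum of 26; capped at 26.
Final offense level: 26.
Criminal history: 9 prior points → Category III (4-12).
Level 26 falls in the 26 band.
Grid: Level 26 × Category III = 1680-1920 days.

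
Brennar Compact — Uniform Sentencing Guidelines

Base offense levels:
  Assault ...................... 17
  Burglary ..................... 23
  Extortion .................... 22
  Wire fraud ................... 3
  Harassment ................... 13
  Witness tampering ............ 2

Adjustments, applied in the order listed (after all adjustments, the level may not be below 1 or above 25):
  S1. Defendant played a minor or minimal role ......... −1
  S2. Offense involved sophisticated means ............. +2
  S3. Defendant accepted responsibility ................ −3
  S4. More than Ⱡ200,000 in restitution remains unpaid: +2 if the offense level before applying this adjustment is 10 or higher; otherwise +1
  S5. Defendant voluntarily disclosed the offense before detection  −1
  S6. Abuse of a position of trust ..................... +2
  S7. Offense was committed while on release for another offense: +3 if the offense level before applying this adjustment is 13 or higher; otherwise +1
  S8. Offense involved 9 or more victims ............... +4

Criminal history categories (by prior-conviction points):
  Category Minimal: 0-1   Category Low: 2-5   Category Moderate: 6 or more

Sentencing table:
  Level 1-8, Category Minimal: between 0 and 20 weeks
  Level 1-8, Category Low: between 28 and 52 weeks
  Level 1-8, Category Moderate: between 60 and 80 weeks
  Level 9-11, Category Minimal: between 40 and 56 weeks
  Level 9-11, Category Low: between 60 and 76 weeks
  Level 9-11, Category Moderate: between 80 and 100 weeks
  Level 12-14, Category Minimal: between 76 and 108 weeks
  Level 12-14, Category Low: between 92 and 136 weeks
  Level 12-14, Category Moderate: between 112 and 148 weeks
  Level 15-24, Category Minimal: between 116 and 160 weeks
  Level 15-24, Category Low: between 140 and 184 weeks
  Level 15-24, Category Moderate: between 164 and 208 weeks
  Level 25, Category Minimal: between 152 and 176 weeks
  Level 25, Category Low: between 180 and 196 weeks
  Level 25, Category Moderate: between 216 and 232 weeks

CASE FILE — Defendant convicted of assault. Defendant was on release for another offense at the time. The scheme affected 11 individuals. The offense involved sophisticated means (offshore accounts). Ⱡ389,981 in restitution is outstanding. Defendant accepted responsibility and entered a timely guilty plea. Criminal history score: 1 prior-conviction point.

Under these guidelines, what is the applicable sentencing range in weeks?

Base offense level for assault: 17.
S1 does not apply.
S2 applies: 17 + 2 = 19.
S3 applies: 19 − 3 = 16.
S4 applies (level before this adjustment is 16 ≥ 10, so +2): 16 + 2 = 18.
S7 applies (level before this adjustment is 18 ≥ 13, so +3): 18 + 3 = 21.
S8 applies: 21 + 4 = 25.
Final offense level: 25.
Criminal history: 1 prior point → Category Minimal (0-1).
Level 25 falls in the 25 band.
Grid: Level 25 × Category Minimal = 152-176 weeks.

152-176 weeks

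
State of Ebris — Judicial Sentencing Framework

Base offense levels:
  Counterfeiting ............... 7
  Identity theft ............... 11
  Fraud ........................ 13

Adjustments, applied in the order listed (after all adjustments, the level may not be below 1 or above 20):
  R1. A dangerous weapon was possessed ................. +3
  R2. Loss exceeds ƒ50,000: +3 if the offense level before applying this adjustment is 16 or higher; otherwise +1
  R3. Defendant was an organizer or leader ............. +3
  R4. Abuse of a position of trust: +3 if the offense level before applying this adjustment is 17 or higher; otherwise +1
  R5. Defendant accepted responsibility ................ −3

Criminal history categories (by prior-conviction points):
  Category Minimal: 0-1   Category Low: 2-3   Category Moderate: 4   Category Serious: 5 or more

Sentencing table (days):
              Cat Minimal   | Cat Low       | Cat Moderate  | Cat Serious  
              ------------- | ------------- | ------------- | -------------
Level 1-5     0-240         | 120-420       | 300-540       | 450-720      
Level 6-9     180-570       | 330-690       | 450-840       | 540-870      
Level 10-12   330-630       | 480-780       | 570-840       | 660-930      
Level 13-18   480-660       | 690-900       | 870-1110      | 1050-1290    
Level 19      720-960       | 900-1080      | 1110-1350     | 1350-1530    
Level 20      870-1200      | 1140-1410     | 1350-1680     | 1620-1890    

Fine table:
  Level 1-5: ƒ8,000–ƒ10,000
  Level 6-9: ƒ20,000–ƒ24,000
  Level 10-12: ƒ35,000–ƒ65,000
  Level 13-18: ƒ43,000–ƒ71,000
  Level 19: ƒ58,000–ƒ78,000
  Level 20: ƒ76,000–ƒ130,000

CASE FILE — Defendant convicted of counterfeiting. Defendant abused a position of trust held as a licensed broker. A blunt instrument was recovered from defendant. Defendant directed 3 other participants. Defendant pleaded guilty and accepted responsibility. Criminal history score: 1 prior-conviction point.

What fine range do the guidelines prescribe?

ƒ35,000–ƒ65,000

Base offense level for counterfeiting: 7.
R1 applies: 7 + 3 = 10.
R2 does not apply.
R3 applies: 10 + 3 = 13.
R4 applies (level before this adjustment is 13 < 17, so +1): 13 + 1 = 14.
R5 applies: 14 − 3 = 11.
Final offense level: 11.
Level 11 falls in the 10-12 band.
Fine table: Level 10-12 → ƒ35,000–ƒ65,000.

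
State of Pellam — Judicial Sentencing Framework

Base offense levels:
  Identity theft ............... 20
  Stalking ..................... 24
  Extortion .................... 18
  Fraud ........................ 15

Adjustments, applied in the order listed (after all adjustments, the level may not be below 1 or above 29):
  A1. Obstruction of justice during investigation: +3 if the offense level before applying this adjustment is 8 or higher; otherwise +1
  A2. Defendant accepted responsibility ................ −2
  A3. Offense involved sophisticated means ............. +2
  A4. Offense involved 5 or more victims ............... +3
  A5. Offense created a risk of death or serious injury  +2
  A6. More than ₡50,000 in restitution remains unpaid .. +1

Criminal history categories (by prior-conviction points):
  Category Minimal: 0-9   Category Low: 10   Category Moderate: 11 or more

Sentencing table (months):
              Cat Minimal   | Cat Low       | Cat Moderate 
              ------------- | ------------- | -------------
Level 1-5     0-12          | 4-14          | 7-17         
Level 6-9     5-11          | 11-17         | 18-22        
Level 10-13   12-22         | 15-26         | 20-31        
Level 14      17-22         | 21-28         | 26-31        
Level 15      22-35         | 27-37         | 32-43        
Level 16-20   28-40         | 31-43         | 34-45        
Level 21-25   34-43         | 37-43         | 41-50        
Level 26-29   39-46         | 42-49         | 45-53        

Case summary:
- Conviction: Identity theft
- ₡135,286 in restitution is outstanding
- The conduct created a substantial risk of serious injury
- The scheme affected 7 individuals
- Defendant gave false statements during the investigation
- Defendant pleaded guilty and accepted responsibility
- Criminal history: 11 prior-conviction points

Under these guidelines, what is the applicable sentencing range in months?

45-53 months

Base offense level for identity theft: 20.
A1 applies (level before this adjustment is 20 ≥ 8, so +3): 20 + 3 = 23.
A2 applies: 23 − 2 = 21.
A4 applies: 21 + 3 = 24.
A5 applies: 24 + 2 = 26.
A6 applies: 26 + 1 = 27.
Final offense level: 27.
Criminal history: 11 prior points → Category Moderate (11+).
Level 27 falls in the 26-29 band.
Grid: Level 26-29 × Category Moderate = 45-53 months.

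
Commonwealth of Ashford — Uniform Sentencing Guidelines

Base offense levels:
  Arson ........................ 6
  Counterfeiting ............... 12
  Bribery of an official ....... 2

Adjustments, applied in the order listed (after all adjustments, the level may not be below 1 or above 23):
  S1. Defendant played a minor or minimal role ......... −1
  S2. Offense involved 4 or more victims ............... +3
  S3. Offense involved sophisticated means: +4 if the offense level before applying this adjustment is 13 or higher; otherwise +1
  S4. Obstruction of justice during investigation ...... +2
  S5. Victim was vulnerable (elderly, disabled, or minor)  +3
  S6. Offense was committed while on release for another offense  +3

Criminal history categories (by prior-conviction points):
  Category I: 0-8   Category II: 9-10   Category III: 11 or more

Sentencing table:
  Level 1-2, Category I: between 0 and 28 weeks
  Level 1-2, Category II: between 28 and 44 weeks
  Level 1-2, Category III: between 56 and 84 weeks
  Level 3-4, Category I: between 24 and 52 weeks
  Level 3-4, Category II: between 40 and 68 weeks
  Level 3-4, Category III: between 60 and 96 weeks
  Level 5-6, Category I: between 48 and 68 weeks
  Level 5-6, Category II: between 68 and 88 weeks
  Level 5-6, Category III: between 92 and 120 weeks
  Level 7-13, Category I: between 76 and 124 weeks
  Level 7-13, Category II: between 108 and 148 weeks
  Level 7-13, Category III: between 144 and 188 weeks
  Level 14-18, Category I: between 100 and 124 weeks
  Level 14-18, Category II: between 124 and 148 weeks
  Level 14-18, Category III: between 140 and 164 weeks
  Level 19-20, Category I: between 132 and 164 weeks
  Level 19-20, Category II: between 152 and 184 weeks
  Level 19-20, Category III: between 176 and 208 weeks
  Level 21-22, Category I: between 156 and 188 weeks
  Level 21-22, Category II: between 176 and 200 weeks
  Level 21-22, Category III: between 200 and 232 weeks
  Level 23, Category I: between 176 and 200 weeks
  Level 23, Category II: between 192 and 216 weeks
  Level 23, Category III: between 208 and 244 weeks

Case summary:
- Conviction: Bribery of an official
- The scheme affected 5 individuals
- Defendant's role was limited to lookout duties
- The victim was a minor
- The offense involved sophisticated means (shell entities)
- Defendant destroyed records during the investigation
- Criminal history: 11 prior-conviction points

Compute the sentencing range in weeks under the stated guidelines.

Base offense level for bribery of an official: 2.
S1 applies: 2 − 1 = 1.
S2 applies: 1 + 3 = 4.
S3 applies (level before this adjustment is 4 < 13, so +1): 4 + 1 = 5.
S4 applies: 5 + 2 = 7.
S5 applies: 7 + 3 = 10.
S6 does not apply.
Final offense level: 10.
Criminal history: 11 prior points → Category III (11+).
Level 10 falls in the 7-13 band.
Grid: Level 7-13 × Category III = 144-188 weeks.

144-188 weeks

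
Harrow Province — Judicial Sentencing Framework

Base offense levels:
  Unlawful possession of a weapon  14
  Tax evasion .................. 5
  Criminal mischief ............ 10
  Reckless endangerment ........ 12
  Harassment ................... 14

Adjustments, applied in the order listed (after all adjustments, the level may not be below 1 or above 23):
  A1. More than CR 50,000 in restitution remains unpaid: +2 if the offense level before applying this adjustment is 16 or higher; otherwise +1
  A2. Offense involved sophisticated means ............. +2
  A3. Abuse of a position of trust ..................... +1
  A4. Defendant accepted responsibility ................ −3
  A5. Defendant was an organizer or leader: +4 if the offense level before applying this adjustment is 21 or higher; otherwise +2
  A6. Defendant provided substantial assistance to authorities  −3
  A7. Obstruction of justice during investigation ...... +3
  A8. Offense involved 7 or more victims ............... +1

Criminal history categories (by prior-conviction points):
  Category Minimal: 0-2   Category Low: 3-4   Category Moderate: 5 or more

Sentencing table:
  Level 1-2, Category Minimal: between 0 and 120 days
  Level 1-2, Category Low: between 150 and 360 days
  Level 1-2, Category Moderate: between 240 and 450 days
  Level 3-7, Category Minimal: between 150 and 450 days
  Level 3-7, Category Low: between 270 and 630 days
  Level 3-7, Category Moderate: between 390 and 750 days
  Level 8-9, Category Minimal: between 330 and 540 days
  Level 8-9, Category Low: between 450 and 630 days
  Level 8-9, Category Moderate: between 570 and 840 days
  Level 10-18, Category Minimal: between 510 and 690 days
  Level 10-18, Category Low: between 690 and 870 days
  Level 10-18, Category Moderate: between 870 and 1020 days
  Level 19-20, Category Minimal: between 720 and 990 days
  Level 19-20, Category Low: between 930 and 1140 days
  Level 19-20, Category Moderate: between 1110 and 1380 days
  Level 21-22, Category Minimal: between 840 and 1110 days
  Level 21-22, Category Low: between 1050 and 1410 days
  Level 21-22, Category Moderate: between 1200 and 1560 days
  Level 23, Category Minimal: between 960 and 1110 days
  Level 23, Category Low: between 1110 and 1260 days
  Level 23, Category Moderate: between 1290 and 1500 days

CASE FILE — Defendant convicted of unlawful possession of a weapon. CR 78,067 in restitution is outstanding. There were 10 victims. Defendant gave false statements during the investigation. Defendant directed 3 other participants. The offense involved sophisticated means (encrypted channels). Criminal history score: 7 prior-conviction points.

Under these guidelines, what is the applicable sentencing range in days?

Base offense level for unlawful possession of a weapon: 14.
A1 applies (level before this adjustment is 14 < 16, so +1): 14 + 1 = 15.
A2 applies: 15 + 2 = 17.
A4 does not apply.
A5 applies (level before this adjustment is 17 < 21, so +2): 17 + 2 = 19.
A6 does not apply.
A7 applies: 19 + 3 = 22.
A8 applies: 22 + 1 = 23.
Final offense level: 23.
Criminal history: 7 prior points → Category Moderate (5+).
Level 23 falls in the 23 band.
Grid: Level 23 × Category Moderate = 1290-1500 days.

1290-1500 days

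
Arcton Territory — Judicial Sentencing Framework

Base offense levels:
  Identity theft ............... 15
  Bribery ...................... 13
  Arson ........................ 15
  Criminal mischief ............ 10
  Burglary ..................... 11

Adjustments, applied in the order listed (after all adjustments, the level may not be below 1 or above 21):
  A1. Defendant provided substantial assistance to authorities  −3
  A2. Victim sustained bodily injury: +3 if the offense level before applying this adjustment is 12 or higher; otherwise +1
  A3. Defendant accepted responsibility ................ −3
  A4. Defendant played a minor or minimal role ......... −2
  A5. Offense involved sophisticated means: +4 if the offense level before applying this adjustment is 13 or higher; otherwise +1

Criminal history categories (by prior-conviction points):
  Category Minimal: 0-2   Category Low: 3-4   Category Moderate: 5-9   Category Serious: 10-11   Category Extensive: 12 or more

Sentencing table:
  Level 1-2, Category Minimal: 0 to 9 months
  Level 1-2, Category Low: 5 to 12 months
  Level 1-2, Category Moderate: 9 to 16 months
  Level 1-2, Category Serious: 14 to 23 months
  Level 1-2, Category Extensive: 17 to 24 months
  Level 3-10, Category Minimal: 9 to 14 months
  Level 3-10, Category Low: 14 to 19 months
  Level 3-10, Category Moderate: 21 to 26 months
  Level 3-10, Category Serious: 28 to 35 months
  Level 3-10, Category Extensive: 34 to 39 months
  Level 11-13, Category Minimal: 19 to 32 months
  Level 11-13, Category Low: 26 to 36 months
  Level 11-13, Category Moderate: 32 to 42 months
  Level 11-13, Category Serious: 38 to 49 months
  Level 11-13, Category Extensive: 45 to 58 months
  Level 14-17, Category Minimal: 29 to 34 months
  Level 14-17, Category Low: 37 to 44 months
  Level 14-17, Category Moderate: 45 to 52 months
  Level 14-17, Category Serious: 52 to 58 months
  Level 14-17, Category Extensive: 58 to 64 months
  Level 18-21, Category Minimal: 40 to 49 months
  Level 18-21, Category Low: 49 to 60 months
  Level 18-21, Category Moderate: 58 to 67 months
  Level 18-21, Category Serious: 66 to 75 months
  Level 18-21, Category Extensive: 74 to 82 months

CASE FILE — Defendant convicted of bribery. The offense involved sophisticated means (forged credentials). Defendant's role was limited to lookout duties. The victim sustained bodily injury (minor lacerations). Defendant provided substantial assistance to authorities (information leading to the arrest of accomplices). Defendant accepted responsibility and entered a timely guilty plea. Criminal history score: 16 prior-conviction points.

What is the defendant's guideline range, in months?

34-39 months

Base offense level for bribery: 13.
A1 applies: 13 − 3 = 10.
A2 applies (level before this adjustment is 10 < 12, so +1): 10 + 1 = 11.
A3 applies: 11 − 3 = 8.
A4 applies: 8 − 2 = 6.
A5 applies (level before this adjustment is 6 < 13, so +1): 6 + 1 = 7.
Final offense level: 7.
Criminal history: 16 prior points → Category Extensive (12+).
Level 7 falls in the 3-10 band.
Grid: Level 3-10 × Category Extensive = 34-39 months.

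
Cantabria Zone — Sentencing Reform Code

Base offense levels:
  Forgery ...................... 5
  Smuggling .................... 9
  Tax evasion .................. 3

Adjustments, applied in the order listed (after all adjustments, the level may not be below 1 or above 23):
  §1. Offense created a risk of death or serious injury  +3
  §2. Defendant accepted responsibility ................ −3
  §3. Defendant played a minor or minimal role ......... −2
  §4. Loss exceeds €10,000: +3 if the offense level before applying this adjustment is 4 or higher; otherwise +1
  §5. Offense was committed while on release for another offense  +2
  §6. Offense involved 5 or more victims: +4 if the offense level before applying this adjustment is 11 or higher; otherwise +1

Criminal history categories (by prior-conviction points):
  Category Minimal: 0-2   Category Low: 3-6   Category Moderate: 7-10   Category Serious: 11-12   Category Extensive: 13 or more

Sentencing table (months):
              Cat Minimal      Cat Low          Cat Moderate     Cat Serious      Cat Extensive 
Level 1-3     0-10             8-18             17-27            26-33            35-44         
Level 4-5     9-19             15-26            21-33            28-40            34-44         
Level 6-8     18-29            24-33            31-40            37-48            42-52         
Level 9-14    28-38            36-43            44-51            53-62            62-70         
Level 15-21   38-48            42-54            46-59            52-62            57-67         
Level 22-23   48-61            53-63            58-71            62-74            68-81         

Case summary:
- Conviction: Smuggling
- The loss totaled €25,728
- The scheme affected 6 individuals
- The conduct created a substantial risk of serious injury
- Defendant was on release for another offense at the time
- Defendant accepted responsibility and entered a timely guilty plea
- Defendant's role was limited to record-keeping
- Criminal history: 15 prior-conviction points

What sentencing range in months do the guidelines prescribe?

57-67 months

Base offense level for smuggling: 9.
§1 applies: 9 + 3 = 12.
§2 applies: 12 − 3 = 9.
§3 applies: 9 − 2 = 7.
§4 applies (level before this adjustment is 7 ≥ 4, so +3): 7 + 3 = 10.
§5 applies: 10 + 2 = 12.
§6 applies (level before this adjustment is 12 ≥ 11, so +4): 12 + 4 = 16.
Final offense level: 16.
Criminal history: 15 prior points → Category Extensive (13+).
Level 16 falls in the 15-21 band.
Grid: Level 15-21 × Category Extensive = 57-67 months.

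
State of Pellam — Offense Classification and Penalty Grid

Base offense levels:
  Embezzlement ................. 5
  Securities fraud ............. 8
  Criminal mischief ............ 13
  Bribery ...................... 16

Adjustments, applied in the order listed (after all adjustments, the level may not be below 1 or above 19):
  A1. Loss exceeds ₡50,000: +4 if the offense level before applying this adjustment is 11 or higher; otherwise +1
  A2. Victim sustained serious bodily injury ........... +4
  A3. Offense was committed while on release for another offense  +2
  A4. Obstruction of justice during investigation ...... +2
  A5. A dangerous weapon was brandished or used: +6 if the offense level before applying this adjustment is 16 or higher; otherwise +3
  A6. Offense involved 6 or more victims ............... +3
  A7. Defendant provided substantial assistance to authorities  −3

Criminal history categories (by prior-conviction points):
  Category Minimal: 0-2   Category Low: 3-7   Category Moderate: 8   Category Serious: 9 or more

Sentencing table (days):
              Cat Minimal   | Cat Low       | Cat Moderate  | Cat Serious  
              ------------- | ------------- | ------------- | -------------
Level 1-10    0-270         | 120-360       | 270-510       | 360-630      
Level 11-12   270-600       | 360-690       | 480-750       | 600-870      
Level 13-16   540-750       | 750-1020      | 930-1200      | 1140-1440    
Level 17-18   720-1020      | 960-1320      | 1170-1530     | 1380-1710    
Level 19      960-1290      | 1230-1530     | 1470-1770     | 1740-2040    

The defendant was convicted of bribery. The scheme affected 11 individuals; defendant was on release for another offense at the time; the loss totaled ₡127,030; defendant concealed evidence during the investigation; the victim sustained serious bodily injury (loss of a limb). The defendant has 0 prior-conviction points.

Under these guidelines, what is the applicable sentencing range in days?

Base offense level for bribery: 16.
A1 applies (level before this adjustment is 16 ≥ 11, so +4): 16 + 4 = 20.
A2 applies: 20 + 4 = 24.
A3 applies: 24 + 2 = 26.
A4 applies: 26 + 2 = 28.
A6 applies: 28 + 3 = 31.
Level 31 exceeds the maximum of 19; capped at 19.
Final offense level: 19.
Criminal history: 0 prior points → Category Minimal (0-2).
Level 19 falls in the 19 band.
Grid: Level 19 × Category Minimal = 960-1290 days.

960-1290 days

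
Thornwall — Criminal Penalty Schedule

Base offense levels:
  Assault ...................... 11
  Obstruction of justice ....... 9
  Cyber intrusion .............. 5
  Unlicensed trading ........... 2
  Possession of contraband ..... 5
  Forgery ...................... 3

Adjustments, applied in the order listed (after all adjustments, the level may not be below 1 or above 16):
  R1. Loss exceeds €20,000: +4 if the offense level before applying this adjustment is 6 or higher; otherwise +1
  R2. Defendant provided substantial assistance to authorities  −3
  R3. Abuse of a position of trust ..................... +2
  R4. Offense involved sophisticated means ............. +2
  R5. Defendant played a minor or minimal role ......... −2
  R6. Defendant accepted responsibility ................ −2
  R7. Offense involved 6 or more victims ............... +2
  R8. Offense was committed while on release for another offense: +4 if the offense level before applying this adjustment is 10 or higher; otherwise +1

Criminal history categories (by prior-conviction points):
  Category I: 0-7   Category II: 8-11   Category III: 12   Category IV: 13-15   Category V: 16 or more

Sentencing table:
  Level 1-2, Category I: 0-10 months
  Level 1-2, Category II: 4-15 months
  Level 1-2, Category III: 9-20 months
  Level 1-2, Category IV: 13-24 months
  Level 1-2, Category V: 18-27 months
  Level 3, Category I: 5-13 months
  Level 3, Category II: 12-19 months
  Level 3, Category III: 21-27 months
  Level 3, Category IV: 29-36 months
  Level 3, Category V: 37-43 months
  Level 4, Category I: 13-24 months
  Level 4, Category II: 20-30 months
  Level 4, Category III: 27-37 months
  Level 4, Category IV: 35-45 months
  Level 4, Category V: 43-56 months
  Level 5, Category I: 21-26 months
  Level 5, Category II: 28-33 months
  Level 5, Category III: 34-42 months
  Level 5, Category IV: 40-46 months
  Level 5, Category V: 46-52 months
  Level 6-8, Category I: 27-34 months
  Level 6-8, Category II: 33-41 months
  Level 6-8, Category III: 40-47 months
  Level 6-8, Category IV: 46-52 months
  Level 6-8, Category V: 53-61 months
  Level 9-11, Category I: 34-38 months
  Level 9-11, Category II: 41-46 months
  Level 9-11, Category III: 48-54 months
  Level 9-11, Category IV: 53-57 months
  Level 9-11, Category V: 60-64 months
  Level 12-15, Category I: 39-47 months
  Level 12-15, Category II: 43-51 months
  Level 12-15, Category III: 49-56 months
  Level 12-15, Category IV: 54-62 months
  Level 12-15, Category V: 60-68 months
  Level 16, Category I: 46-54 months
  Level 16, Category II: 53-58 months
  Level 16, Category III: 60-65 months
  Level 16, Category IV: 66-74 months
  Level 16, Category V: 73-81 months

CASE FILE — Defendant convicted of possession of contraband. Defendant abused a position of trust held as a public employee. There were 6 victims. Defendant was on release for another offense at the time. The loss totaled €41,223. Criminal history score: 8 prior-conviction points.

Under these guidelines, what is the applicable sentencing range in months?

43-51 months

Base offense level for possession of contraband: 5.
R1 applies (level before this adjustment is 5 < 6, so +1): 5 + 1 = 6.
R3 applies: 6 + 2 = 8.
R5 does not apply.
R7 applies: 8 + 2 = 10.
R8 applies (level before this adjustment is 10 ≥ 10, so +4): 10 + 4 = 14.
Final offense level: 14.
Criminal history: 8 prior points → Category II (8-11).
Level 14 falls in the 12-15 band.
Grid: Level 12-15 × Category II = 43-51 months.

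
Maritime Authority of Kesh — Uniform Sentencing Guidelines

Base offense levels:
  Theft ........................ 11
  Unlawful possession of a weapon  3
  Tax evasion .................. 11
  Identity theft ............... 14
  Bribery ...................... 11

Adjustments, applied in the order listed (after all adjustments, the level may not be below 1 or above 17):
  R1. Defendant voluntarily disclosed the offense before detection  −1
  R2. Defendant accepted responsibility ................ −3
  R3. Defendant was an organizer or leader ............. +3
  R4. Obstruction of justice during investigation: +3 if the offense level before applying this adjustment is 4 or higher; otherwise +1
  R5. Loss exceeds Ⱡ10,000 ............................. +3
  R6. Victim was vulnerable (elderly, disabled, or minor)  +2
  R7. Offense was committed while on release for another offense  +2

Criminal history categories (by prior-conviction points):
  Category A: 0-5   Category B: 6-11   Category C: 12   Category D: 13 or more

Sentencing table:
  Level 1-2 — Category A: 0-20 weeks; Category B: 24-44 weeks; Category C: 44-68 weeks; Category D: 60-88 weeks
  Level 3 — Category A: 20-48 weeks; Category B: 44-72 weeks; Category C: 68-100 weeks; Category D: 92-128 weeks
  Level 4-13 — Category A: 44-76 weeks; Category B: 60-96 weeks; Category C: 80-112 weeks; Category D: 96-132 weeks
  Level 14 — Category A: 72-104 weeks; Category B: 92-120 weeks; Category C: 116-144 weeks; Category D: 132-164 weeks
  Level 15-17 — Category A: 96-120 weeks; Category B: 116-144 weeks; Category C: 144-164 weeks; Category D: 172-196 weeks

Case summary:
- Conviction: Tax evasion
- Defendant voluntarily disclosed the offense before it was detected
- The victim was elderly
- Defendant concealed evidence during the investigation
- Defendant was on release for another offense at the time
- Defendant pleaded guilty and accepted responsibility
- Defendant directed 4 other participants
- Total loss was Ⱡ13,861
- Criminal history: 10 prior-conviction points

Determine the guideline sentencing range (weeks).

116-144 weeks

Base offense level for tax evasion: 11.
R1 applies: 11 − 1 = 10.
R2 applies: 10 − 3 = 7.
R3 applies: 7 + 3 = 10.
R4 applies (level before this adjustment is 10 ≥ 4, so +3): 10 + 3 = 13.
R5 applies: 13 + 3 = 16.
R6 applies: 16 + 2 = 18.
R7 applies: 18 + 2 = 20.
Level 20 exceeds the maximum of 17; capped at 17.
Final offense level: 17.
Criminal history: 10 prior points → Category B (6-11).
Level 17 falls in the 15-17 band.
Grid: Level 15-17 × Category B = 116-144 weeks.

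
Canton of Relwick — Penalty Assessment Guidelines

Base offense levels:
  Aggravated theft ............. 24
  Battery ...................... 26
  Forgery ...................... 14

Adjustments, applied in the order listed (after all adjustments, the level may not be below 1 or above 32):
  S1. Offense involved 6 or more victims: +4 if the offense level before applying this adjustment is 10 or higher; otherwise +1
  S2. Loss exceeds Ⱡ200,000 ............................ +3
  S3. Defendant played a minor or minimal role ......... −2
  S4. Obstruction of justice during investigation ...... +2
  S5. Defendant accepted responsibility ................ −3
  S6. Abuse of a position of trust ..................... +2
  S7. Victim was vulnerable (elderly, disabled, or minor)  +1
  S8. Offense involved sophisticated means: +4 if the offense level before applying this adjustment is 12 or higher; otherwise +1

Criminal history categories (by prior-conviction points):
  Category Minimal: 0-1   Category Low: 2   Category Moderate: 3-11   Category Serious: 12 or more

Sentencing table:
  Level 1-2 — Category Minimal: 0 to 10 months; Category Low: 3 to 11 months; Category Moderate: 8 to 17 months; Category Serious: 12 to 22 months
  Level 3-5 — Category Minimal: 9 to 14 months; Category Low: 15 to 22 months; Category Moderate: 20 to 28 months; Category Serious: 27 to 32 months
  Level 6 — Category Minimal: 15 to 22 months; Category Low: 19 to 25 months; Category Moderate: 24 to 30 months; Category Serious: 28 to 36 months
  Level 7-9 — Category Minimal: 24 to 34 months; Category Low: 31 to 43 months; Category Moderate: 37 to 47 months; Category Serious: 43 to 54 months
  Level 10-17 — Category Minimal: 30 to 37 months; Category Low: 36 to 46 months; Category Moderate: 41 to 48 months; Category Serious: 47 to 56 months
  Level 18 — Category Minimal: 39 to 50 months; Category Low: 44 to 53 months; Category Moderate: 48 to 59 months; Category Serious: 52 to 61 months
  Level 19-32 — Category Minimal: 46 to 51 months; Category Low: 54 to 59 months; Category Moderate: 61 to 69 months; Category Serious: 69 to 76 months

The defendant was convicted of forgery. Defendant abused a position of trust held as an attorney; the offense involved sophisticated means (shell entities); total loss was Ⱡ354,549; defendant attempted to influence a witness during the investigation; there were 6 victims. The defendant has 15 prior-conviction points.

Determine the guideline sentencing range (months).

69-76 months

Base offense level for forgery: 14.
S1 applies (level before this adjustment is 14 ≥ 10, so +4): 14 + 4 = 18.
S2 applies: 18 + 3 = 21.
S3 does not apply.
S4 applies: 21 + 2 = 23.
S6 applies: 23 + 2 = 25.
S7 does not apply.
S8 applies (level before this adjustment is 25 ≥ 12, so +4): 25 + 4 = 29.
Final offense level: 29.
Criminal history: 15 prior points → Category Serious (12+).
Level 29 falls in the 19-32 band.
Grid: Level 19-32 × Category Serious = 69-76 months.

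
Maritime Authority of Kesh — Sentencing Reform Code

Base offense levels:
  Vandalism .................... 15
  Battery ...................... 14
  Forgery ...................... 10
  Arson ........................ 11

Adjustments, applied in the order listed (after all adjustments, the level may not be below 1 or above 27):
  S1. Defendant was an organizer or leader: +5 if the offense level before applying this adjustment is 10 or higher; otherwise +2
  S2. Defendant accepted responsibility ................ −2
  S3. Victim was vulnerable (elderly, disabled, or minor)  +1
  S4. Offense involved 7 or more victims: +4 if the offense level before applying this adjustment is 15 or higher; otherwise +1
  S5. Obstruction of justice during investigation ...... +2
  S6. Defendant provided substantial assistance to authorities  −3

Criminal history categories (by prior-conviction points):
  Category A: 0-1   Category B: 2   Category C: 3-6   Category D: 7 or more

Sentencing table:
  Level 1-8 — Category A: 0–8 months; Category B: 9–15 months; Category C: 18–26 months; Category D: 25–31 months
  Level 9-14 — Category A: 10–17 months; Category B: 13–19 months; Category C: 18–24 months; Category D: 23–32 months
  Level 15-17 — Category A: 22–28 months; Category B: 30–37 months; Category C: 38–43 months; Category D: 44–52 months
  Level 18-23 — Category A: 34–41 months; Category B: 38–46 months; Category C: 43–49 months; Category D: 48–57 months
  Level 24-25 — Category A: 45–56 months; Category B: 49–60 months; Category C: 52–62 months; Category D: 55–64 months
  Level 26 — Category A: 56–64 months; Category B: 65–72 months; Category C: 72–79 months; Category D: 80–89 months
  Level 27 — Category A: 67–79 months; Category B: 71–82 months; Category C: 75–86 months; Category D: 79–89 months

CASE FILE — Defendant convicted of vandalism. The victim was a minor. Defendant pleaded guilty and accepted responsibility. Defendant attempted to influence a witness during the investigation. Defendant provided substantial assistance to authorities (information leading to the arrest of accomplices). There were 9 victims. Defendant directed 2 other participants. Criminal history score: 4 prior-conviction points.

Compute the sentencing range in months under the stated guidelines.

43-49 months

Base offense level for vandalism: 15.
S1 applies (level before this adjustment is 15 ≥ 10, so +5): 15 + 5 = 20.
S2 applies: 20 − 2 = 18.
S3 applies: 18 + 1 = 19.
S4 applies (level before this adjustment is 19 ≥ 15, so +4): 19 + 4 = 23.
S5 applies: 23 + 2 = 25.
S6 applies: 25 − 3 = 22.
Final offense level: 22.
Criminal history: 4 prior points → Category C (3-6).
Level 22 falls in the 18-23 band.
Grid: Level 18-23 × Category C = 43-49 months.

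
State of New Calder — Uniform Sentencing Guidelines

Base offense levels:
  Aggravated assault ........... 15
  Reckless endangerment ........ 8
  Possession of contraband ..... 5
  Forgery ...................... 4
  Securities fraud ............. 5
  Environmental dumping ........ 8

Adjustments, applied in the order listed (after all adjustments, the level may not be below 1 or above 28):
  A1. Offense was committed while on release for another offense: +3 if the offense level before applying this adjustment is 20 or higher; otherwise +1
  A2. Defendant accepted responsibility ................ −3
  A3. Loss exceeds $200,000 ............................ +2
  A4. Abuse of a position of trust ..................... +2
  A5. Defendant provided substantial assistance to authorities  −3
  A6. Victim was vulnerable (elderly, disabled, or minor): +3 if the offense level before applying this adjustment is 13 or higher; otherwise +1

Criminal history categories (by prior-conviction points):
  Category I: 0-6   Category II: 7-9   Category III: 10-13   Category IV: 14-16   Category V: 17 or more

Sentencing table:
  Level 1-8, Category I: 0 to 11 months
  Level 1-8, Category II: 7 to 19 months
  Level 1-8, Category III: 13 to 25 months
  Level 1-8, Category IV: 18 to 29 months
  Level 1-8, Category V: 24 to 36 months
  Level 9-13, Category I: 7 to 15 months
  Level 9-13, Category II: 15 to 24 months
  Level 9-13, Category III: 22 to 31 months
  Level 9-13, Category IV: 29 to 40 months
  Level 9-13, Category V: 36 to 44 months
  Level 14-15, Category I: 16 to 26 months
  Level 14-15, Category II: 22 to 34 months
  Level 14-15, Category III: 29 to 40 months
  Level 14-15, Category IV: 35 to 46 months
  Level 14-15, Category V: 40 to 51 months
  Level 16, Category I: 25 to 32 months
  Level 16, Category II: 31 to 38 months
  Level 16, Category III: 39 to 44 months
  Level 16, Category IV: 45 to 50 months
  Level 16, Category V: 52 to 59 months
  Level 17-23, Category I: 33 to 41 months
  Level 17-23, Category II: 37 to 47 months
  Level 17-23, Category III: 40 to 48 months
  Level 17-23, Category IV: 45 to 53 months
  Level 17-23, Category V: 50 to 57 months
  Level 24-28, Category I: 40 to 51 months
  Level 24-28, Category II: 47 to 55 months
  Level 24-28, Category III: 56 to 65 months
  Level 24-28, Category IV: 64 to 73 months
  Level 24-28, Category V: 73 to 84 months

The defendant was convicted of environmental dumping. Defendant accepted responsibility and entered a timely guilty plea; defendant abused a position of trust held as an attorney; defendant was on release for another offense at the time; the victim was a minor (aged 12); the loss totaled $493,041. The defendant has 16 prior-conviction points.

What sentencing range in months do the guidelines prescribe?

Base offense level for environmental dumping: 8.
A1 applies (level before this adjustment is 8 < 20, so +1): 8 + 1 = 9.
A2 applies: 9 − 3 = 6.
A3 applies: 6 + 2 = 8.
A4 applies: 8 + 2 = 10.
A6 applies (level before this adjustment is 10 < 13, so +1): 10 + 1 = 11.
Final offense level: 11.
Criminal history: 16 prior points → Category IV (14-16).
Level 11 falls in the 9-13 band.
Grid: Level 9-13 × Category IV = 29-40 months.

29-40 months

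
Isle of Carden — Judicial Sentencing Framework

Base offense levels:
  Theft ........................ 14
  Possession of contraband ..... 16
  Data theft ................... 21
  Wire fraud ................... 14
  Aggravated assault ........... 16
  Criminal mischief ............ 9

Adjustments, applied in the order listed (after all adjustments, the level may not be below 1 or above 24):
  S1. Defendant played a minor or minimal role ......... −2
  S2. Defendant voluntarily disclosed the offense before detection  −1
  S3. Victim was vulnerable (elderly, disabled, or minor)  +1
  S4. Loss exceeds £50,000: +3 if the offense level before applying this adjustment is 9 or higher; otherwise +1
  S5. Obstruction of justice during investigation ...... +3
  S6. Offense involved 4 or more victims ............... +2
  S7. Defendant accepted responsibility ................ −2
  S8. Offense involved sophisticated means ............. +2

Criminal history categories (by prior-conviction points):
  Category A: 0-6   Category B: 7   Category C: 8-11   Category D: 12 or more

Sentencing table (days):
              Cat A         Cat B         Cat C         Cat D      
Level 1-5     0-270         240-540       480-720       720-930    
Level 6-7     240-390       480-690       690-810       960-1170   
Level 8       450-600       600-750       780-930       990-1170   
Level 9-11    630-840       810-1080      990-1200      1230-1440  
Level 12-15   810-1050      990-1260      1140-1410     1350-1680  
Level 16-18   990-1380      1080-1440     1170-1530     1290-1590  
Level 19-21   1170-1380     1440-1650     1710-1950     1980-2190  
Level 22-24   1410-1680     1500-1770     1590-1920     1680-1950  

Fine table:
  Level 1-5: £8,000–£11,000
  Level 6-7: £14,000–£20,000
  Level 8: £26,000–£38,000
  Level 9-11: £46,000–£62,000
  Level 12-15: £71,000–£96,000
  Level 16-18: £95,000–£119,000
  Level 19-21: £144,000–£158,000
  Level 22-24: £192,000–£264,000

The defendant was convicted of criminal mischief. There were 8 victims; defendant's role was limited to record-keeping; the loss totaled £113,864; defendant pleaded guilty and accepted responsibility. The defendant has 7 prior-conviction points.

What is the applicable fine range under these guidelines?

Base offense level for criminal mischief: 9.
S1 applies: 9 − 2 = 7.
S4 applies (level before this adjustment is 7 < 9, so +1): 7 + 1 = 8.
S5 does not apply.
S6 applies: 8 + 2 = 10.
S7 applies: 10 − 2 = 8.
S8 does not apply.
Final offense level: 8.
Level 8 falls in the 8 band.
Fine table: Level 8 → £26,000–£38,000.

£26,000–£38,000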